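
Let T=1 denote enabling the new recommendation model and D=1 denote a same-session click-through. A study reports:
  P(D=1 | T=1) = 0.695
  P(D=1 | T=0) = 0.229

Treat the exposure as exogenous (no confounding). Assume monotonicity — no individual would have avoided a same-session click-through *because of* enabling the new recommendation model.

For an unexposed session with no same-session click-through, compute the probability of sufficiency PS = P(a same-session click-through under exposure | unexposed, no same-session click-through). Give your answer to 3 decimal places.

PS ≈ 0.604

Let p₁ = 0.695, p₀ = 0.229.
Under exogeneity and monotonicity, PS = (p₁ − p₀) / (1 − p₀).
PS = (0.695 − 0.229) / (1 − 0.229) = 0.466 / 0.771 ≈ 0.6044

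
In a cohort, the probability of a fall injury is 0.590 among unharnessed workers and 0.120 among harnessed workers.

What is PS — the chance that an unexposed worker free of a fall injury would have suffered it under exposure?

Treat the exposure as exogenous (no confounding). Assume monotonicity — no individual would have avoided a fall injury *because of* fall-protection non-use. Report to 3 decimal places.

Let p₁ = 0.59, p₀ = 0.12.
Under exogeneity and monotonicity, PS = (p₁ − p₀) / (1 − p₀).
PS = (0.59 − 0.12) / (1 − 0.12) = 0.47 / 0.88 ≈ 0.5341

PS ≈ 0.534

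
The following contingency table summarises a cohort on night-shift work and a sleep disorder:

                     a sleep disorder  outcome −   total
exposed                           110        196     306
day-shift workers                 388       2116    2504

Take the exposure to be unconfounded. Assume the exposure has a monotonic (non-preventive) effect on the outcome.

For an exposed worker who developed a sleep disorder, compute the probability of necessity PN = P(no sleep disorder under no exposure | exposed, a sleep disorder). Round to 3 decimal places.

PN ≈ 0.569

p₁ = P(outcome | exposed) = 110/306 = 0.35948
p₀ = P(outcome | unexposed) = 388/2504 = 0.15495
Under exogeneity and monotonicity, PN = (p₁ − p₀) / p₁.
PN = (0.35948 − 0.15495) / 0.35948 = 0.20453 / 0.35948 ≈ 0.5690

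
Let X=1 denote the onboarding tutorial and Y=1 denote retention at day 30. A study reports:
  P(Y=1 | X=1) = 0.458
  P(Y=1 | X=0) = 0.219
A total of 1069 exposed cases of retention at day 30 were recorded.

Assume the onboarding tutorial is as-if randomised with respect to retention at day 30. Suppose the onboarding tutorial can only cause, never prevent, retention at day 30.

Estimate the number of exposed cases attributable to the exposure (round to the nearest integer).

about 558 cases

Let p₁ = 0.458, p₀ = 0.219.
PN = (p₁ − p₀)/p₁ = (0.458 − 0.219) / 0.458 ≈ 0.52183.
Attributable cases ≈ PN × (exposed cases) = 0.52183 × 1069 ≈ 557.84.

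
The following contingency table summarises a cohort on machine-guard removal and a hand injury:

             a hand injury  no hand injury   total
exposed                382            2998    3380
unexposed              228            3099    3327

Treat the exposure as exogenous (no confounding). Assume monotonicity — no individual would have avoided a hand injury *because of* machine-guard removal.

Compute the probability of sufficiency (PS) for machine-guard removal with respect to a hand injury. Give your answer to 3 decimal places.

p₁ = P(outcome | exposed) = 382/3380 = 0.11302
p₀ = P(outcome | unexposed) = 228/3327 = 0.06853
Under exogeneity and monotonicity, PS = (p₁ − p₀) / (1 − p₀).
PS = (0.11302 − 0.06853) / (1 − 0.06853) = 0.044488 / 0.93147 ≈ 0.0478

PS ≈ 0.048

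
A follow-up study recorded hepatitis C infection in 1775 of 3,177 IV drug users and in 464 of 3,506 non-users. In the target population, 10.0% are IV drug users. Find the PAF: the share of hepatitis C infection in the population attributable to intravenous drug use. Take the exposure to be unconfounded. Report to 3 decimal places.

PAF ≈ 0.244

p₁ = P(outcome | exposed) = 1775/3177 = 0.5587
p₀ = P(outcome | unexposed) = 464/3506 = 0.13234
Overall risk P(Y=1) = π·p₁ + (1−π)·p₀ = 0.1×0.5587 + 0.9×0.13234 = 0.17498.
Under exogeneity, PAF = [P(Y=1) − p₀] / P(Y=1).
PAF = (0.17498 − 0.13234) / 0.17498 ≈ 0.2437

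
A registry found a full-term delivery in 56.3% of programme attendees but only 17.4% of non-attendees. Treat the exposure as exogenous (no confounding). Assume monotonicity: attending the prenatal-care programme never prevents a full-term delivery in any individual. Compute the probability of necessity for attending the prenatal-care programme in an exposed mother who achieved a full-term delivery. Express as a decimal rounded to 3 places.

PN ≈ 0.691

p₁ = 0.563, p₀ = 0.174.
Under exogeneity and monotonicity, PN = (p₁ − p₀) / p₁.
PN = (0.563 − 0.174) / 0.563 = 0.389 / 0.563 ≈ 0.6909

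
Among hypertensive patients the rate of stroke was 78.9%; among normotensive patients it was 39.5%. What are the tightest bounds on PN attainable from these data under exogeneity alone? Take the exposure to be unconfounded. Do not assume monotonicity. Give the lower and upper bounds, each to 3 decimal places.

p₁ = 0.789, p₀ = 0.395.
Under exogeneity alone the bounds on PN are max{0,(p₁−p₀)/p₁} ≤ PN ≤ min{1,(1−p₀)/p₁}.
  lower = (p₁ − p₀)/p₁ = 0.394 / 0.789 ≈ 0.4994
  upper = min{1, (1 − p₀)/p₁} = 0.605 / 0.789 ≈ 0.7668

0.499 ≤ PN ≤ 0.767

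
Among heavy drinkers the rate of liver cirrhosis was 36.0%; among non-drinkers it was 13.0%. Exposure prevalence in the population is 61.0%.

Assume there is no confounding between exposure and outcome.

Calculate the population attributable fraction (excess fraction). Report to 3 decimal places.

p₁ = 0.36, p₀ = 0.13.
Overall risk P(Y=1) = π·p₁ + (1−π)·p₀ = 0.61×0.36 + 0.39×0.13 = 0.2703.
Under exogeneity, PAF = [P(Y=1) − p₀] / P(Y=1).
PAF = (0.2703 − 0.13) / 0.2703 ≈ 0.5191

PAF ≈ 0.519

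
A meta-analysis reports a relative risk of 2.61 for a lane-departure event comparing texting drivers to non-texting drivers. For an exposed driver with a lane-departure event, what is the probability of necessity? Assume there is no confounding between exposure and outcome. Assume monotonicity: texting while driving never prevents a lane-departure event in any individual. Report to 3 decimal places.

Under exogeneity and monotonicity, PN = (RR − 1) / RR = 1 − 1/RR.
PN = (2.61 − 1) / 2.61 = 1.61 / 2.61 ≈ 0.6169

PN ≈ 0.617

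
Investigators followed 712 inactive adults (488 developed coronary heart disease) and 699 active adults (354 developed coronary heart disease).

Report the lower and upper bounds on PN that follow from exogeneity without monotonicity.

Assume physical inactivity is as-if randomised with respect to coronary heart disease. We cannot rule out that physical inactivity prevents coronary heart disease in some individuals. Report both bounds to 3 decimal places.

p₁ = P(outcome | exposed) = 488/712 = 0.68539
p₀ = P(outcome | unexposed) = 354/699 = 0.50644
Under exogeneity alone the bounds on PN are max{0,(p₁−p₀)/p₁} ≤ PN ≤ min{1,(1−p₀)/p₁}.
  lower = (p₁ − p₀)/p₁ = 0.17896 / 0.68539 ≈ 0.2611
  upper = min{1, (1 − p₀)/p₁} = 0.49356 / 0.68539 ≈ 0.7201

0.261 ≤ PN ≤ 0.720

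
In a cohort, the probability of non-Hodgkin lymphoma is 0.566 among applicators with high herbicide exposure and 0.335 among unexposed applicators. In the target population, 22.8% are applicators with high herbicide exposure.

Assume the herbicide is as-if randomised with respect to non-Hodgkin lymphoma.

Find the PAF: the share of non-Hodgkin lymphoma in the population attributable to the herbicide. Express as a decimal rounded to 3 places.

Let p₁ = 0.566, p₀ = 0.335.
Overall risk P(Y=1) = π·p₁ + (1−π)·p₀ = 0.228×0.566 + 0.772×0.335 = 0.38767.
Under exogeneity, PAF = [P(Y=1) − p₀] / P(Y=1).
PAF = (0.38767 − 0.335) / 0.38767 ≈ 0.1359

PAF ≈ 0.136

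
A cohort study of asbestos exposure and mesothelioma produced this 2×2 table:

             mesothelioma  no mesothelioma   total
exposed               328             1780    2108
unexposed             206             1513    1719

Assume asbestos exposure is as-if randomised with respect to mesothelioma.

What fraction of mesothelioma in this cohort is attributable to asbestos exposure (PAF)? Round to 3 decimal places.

p₁ = P(outcome | exposed) = 328/2108 = 0.1556
p₀ = P(outcome | unexposed) = 206/1719 = 0.11984
Exposure prevalence π = 2108/3827 = 0.55082; overall risk P(Y=1) = 0.13953.
Under exogeneity, PAF = [P(Y=1) − p₀]/P(Y=1).
PAF = (0.13953 − 0.11984) / 0.13953 ≈ 0.1412

PAF ≈ 0.141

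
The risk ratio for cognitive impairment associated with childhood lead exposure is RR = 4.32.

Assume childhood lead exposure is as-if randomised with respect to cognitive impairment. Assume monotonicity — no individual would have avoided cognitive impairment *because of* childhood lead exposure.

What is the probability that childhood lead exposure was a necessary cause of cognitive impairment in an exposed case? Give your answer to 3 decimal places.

Under exogeneity and monotonicity, PN = (RR − 1) / RR = 1 − 1/RR.
PN = (4.32 − 1) / 4.32 = 3.32 / 4.32 ≈ 0.7685

PN ≈ 0.769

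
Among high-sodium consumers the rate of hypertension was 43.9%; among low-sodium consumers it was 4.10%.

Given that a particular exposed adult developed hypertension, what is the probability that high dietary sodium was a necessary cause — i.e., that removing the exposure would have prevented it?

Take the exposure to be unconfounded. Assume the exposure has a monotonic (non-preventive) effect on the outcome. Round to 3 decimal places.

PN ≈ 0.907

p₁ = 0.439, p₀ = 0.041.
Under exogeneity and monotonicity, PN = (p₁ − p₀) / p₁.
PN = (0.439 − 0.041) / 0.439 = 0.398 / 0.439 ≈ 0.9066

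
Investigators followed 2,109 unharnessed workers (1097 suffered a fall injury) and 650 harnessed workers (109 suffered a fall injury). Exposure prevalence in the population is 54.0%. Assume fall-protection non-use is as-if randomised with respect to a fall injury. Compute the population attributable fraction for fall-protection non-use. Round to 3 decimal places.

p₁ = P(outcome | exposed) = 1097/2109 = 0.52015
p₀ = P(outcome | unexposed) = 109/650 = 0.16769
Overall risk P(Y=1) = π·p₁ + (1−π)·p₀ = 0.54×0.52015 + 0.46×0.16769 = 0.35802.
Under exogeneity, PAF = [P(Y=1) − p₀] / P(Y=1).
PAF = (0.35802 − 0.16769) / 0.35802 ≈ 0.5316

PAF ≈ 0.532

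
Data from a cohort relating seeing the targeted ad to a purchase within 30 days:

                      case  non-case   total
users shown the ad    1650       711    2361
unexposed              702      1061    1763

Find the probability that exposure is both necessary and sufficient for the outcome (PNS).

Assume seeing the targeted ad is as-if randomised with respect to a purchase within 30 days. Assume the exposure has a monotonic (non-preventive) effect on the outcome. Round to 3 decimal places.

PNS ≈ 0.301

p₁ = P(outcome | exposed) = 1650/2361 = 0.69886
p₀ = P(outcome | unexposed) = 702/1763 = 0.39818
Under exogeneity and monotonicity, PNS = p₁ − p₀.
PNS = 0.69886 − 0.39818 = 0.30067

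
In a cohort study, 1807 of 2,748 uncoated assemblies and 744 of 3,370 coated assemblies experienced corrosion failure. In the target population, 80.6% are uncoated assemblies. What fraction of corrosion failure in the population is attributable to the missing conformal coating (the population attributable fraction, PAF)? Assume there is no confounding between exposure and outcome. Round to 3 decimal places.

PAF ≈ 0.615

p₁ = P(outcome | exposed) = 1807/2748 = 0.65757
p₀ = P(outcome | unexposed) = 744/3370 = 0.22077
Overall risk P(Y=1) = π·p₁ + (1−π)·p₀ = 0.806×0.65757 + 0.194×0.22077 = 0.57283.
Under exogeneity, PAF = [P(Y=1) − p₀] / P(Y=1).
PAF = (0.57283 − 0.22077) / 0.57283 ≈ 0.6146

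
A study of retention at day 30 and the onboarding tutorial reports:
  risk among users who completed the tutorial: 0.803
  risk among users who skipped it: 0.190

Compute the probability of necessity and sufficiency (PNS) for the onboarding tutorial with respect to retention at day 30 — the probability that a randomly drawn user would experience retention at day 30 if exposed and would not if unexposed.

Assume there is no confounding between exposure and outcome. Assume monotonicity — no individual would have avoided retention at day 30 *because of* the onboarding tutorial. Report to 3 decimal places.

PNS ≈ 0.613

Let p₁ = 0.803, p₀ = 0.19.
Under exogeneity and monotonicity, PNS = p₁ − p₀.
PNS = 0.803 − 0.19 = 0.613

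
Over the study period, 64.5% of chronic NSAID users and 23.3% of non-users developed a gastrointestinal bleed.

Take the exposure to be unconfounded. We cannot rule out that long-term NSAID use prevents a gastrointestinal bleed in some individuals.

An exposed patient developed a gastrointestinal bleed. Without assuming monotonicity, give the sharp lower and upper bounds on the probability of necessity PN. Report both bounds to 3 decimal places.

0.639 ≤ PN ≤ 1.000

p₁ = 0.645, p₀ = 0.233.
Under exogeneity alone the bounds on PN are max{0,(p₁−p₀)/p₁} ≤ PN ≤ min{1,(1−p₀)/p₁}.
  lower = (p₁ − p₀)/p₁ = 0.412 / 0.645 ≈ 0.6388
  upper = min{1, (1 − p₀)/p₁} = 0.767 / 0.645 ≈ 1.1891 → capped at 1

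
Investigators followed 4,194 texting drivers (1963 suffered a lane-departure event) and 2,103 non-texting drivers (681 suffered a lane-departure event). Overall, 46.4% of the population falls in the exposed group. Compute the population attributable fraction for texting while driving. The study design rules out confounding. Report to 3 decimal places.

p₁ = P(outcome | exposed) = 1963/4194 = 0.46805
p₀ = P(outcome | unexposed) = 681/2103 = 0.32382
Overall risk P(Y=1) = π·p₁ + (1−π)·p₀ = 0.464×0.46805 + 0.536×0.32382 = 0.39074.
Under exogeneity, PAF = [P(Y=1) − p₀] / P(Y=1).
PAF = (0.39074 − 0.32382) / 0.39074 ≈ 0.1713

PAF ≈ 0.171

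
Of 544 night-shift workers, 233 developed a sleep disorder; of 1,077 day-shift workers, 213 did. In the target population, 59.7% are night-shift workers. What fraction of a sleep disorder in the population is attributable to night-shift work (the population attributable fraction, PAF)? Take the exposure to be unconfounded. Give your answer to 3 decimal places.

PAF ≈ 0.410

p₁ = P(outcome | exposed) = 233/544 = 0.42831
p₀ = P(outcome | unexposed) = 213/1077 = 0.19777
Overall risk P(Y=1) = π·p₁ + (1−π)·p₀ = 0.597×0.42831 + 0.403×0.19777 = 0.3354.
Under exogeneity, PAF = [P(Y=1) − p₀] / P(Y=1).
PAF = (0.3354 − 0.19777) / 0.3354 ≈ 0.4103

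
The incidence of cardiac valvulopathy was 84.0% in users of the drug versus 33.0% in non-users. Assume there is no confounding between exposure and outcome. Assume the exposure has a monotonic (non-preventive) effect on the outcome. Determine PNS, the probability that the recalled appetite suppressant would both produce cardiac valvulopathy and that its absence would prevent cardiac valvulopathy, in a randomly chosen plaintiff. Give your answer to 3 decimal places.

p₁ = 0.84, p₀ = 0.33.
Under exogeneity and monotonicity, PNS = p₁ − p₀.
PNS = 0.84 − 0.33 = 0.51

PNS ≈ 0.510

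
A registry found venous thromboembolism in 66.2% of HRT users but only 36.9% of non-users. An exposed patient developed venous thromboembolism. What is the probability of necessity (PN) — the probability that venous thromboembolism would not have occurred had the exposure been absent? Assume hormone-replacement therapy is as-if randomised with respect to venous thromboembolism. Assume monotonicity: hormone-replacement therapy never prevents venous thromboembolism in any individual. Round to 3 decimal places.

p₁ = 0.662, p₀ = 0.369.
Under exogeneity and monotonicity, PN = (p₁ − p₀) / p₁.
PN = (0.662 − 0.369) / 0.662 = 0.293 / 0.662 ≈ 0.4426

PN ≈ 0.443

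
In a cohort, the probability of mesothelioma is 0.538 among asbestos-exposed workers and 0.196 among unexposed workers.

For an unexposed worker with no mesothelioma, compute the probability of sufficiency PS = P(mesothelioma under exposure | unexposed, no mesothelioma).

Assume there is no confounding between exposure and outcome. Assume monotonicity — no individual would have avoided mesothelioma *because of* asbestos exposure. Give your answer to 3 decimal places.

PS ≈ 0.425

Let p₁ = 0.538, p₀ = 0.196.
Under exogeneity and monotonicity, PS = (p₁ − p₀) / (1 − p₀).
PS = (0.538 − 0.196) / (1 − 0.196) = 0.342 / 0.804 ≈ 0.4254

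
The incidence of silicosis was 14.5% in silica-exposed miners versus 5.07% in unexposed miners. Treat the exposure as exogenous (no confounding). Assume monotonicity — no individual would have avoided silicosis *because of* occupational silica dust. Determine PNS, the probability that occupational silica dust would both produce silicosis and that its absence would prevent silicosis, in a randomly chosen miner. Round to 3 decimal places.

p₁ = 0.145, p₀ = 0.0507.
Under exogeneity and monotonicity, PNS = p₁ − p₀.
PNS = 0.145 − 0.0507 = 0.0943

PNS ≈ 0.094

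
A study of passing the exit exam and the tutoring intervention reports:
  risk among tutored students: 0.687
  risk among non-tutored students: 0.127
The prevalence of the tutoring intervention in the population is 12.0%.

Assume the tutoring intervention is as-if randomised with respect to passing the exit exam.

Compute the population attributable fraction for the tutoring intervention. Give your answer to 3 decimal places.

Let p₁ = 0.687, p₀ = 0.127.
Overall risk P(Y=1) = π·p₁ + (1−π)·p₀ = 0.12×0.687 + 0.88×0.127 = 0.1942.
Under exogeneity, PAF = [P(Y=1) − p₀] / P(Y=1).
PAF = (0.1942 − 0.127) / 0.1942 ≈ 0.3460

PAF ≈ 0.346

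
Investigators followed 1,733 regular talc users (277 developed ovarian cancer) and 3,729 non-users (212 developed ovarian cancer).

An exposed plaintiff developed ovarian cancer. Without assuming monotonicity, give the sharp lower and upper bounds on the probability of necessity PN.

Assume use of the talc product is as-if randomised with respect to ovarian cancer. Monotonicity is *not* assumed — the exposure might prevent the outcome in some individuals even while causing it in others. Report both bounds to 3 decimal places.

0.644 ≤ PN ≤ 1.000

p₁ = P(outcome | exposed) = 277/1733 = 0.15984
p₀ = P(outcome | unexposed) = 212/3729 = 0.056852
Under exogeneity alone the bounds on PN are max{0,(p₁−p₀)/p₁} ≤ PN ≤ min{1,(1−p₀)/p₁}.
  lower = (p₁ − p₀)/p₁ = 0.10299 / 0.15984 ≈ 0.6443
  upper = min{1, (1 − p₀)/p₁} = 0.94315 / 0.15984 ≈ 5.9006 → capped at 1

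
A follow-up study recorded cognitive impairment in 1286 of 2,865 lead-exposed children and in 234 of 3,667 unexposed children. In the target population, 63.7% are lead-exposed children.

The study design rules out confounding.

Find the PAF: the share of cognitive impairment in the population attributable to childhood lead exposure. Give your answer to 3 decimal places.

PAF ≈ 0.794

p₁ = P(outcome | exposed) = 1286/2865 = 0.44887
p₀ = P(outcome | unexposed) = 234/3667 = 0.063812
Overall risk P(Y=1) = π·p₁ + (1−π)·p₀ = 0.637×0.44887 + 0.363×0.063812 = 0.30909.
Under exogeneity, PAF = [P(Y=1) − p₀] / P(Y=1).
PAF = (0.30909 − 0.063812) / 0.30909 ≈ 0.7935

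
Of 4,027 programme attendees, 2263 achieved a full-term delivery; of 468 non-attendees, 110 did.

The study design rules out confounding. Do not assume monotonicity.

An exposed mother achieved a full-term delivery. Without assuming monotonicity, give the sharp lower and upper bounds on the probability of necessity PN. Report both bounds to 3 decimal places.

0.582 ≤ PN ≤ 1.000

p₁ = P(outcome | exposed) = 2263/4027 = 0.56196
p₀ = P(outcome | unexposed) = 110/468 = 0.23504
Under exogeneity alone the bounds on PN are max{0,(p₁−p₀)/p₁} ≤ PN ≤ min{1,(1−p₀)/p₁}.
  lower = (p₁ − p₀)/p₁ = 0.32691 / 0.56196 ≈ 0.5817
  upper = min{1, (1 − p₀)/p₁} = 0.76496 / 0.56196 ≈ 1.3612 → capped at 1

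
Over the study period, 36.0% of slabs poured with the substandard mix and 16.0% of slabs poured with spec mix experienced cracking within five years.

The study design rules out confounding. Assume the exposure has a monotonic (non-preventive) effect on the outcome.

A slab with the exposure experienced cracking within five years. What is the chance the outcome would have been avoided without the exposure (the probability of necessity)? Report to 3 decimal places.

p₁ = 0.36, p₀ = 0.16.
Under exogeneity and monotonicity, PN = (p₁ − p₀) / p₁.
PN = (0.36 − 0.16) / 0.36 = 0.2 / 0.36 ≈ 0.5556

PN ≈ 0.556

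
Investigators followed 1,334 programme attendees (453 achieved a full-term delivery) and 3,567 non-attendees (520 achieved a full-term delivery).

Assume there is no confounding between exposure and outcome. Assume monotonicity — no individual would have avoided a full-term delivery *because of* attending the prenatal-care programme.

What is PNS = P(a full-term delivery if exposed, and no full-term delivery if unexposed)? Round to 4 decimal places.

p₁ = P(outcome | exposed) = 453/1334 = 0.33958
p₀ = P(outcome | unexposed) = 520/3567 = 0.14578
Under exogeneity and monotonicity, PNS = p₁ − p₀.
PNS = 0.33958 − 0.14578 = 0.1938

PNS ≈ 0.1938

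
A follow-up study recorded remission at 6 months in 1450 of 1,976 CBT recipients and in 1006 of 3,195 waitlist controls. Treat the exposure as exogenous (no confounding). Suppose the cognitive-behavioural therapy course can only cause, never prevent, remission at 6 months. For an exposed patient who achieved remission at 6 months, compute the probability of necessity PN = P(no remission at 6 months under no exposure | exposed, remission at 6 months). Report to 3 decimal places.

PN ≈ 0.571

p₁ = P(outcome | exposed) = 1450/1976 = 0.73381
p₀ = P(outcome | unexposed) = 1006/3195 = 0.31487
Under exogeneity and monotonicity, PN = (p₁ − p₀) / p₁.
PN = (0.73381 − 0.31487) / 0.73381 = 0.41894 / 0.73381 ≈ 0.5709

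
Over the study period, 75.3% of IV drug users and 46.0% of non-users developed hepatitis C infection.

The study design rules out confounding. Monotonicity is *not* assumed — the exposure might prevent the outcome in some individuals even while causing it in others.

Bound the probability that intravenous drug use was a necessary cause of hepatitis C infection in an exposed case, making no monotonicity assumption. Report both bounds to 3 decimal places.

0.389 ≤ PN ≤ 0.717

p₁ = 0.753, p₀ = 0.46.
Under exogeneity alone the bounds on PN are max{0,(p₁−p₀)/p₁} ≤ PN ≤ min{1,(1−p₀)/p₁}.
  lower = (p₁ − p₀)/p₁ = 0.293 / 0.753 ≈ 0.3891
  upper = min{1, (1 − p₀)/p₁} = 0.54 / 0.753 ≈ 0.7171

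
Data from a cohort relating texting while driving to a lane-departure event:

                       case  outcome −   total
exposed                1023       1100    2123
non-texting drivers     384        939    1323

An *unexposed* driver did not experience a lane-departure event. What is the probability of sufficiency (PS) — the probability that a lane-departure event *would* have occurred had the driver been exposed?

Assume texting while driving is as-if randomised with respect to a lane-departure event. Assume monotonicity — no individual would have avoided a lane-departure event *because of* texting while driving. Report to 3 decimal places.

PS ≈ 0.270

p₁ = P(outcome | exposed) = 1023/2123 = 0.48187
p₀ = P(outcome | unexposed) = 384/1323 = 0.29025
Under exogeneity and monotonicity, PS = (p₁ − p₀)/(1 − p₀).
PS = (0.48187 − 0.29025) / 0.70975 ≈ 0.2700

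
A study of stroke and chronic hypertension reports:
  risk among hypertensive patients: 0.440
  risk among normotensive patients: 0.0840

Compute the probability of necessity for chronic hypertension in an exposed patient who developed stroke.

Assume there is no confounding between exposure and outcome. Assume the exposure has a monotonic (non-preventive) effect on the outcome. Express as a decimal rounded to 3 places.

Let p₁ = 0.44, p₀ = 0.084.
Under exogeneity and monotonicity, PN = (p₁ − p₀) / p₁.
PN = (0.44 − 0.084) / 0.44 = 0.356 / 0.44 ≈ 0.8091

PN ≈ 0.809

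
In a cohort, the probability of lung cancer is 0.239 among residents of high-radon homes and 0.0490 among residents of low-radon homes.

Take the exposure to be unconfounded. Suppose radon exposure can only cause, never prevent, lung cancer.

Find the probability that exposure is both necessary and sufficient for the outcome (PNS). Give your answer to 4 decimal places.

PNS ≈ 0.1900

Let p₁ = 0.239, p₀ = 0.049.
Under exogeneity and monotonicity, PNS = p₁ − p₀.
PNS = 0.239 − 0.049 = 0.19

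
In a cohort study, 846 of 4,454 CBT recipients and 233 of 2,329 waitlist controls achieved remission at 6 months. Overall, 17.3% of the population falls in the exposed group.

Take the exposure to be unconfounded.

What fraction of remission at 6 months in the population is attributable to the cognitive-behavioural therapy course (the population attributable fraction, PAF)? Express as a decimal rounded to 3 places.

PAF ≈ 0.135

p₁ = P(outcome | exposed) = 846/4454 = 0.18994
p₀ = P(outcome | unexposed) = 233/2329 = 0.10004
Overall risk P(Y=1) = π·p₁ + (1−π)·p₀ = 0.173×0.18994 + 0.827×0.10004 = 0.1156.
Under exogeneity, PAF = [P(Y=1) − p₀] / P(Y=1).
PAF = (0.1156 − 0.10004) / 0.1156 ≈ 0.1345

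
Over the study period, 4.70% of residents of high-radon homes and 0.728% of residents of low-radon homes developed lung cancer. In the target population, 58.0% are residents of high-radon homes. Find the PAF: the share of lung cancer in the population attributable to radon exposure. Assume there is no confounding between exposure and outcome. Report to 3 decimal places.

p₁ = 0.047, p₀ = 0.00728.
Overall risk P(Y=1) = π·p₁ + (1−π)·p₀ = 0.58×0.047 + 0.42×0.00728 = 0.030318.
Under exogeneity, PAF = [P(Y=1) − p₀] / P(Y=1).
PAF = (0.030318 − 0.00728) / 0.030318 ≈ 0.7599

PAF ≈ 0.760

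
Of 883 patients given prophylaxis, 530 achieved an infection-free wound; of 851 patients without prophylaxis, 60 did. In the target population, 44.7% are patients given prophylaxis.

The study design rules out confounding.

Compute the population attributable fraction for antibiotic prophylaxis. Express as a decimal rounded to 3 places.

PAF ≈ 0.771

p₁ = P(outcome | exposed) = 530/883 = 0.60023
p₀ = P(outcome | unexposed) = 60/851 = 0.070505
Overall risk P(Y=1) = π·p₁ + (1−π)·p₀ = 0.447×0.60023 + 0.553×0.070505 = 0.30729.
Under exogeneity, PAF = [P(Y=1) − p₀] / P(Y=1).
PAF = (0.30729 − 0.070505) / 0.30729 ≈ 0.7706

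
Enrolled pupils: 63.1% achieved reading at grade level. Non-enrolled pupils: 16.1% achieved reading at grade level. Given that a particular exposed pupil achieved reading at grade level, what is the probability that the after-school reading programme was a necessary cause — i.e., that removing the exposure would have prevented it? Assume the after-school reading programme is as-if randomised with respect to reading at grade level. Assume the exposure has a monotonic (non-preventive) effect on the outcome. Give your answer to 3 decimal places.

PN ≈ 0.745

p₁ = 0.631, p₀ = 0.161.
Under exogeneity and monotonicity, PN = (p₁ − p₀) / p₁.
PN = (0.631 − 0.161) / 0.631 = 0.47 / 0.631 ≈ 0.7448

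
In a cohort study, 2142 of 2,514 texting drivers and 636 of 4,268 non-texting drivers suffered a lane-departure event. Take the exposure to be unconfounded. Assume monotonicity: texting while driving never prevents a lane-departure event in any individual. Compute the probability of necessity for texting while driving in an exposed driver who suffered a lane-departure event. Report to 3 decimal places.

p₁ = P(outcome | exposed) = 2142/2514 = 0.85203
p₀ = P(outcome | unexposed) = 636/4268 = 0.14902
Under exogeneity and monotonicity, PN = (p₁ − p₀) / p₁.
PN = (0.85203 − 0.14902) / 0.85203 = 0.70301 / 0.85203 ≈ 0.8251

PN ≈ 0.825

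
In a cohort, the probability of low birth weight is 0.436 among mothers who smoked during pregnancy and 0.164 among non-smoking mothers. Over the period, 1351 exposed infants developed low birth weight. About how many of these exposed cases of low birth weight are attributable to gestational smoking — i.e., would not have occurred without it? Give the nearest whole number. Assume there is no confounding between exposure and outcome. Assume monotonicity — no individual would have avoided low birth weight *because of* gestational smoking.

about 843 cases

Let p₁ = 0.436, p₀ = 0.164.
PN = (p₁ − p₀)/p₁ = (0.436 − 0.164) / 0.436 ≈ 0.62385.
Attributable cases ≈ PN × (exposed cases) = 0.62385 × 1351 ≈ 842.83.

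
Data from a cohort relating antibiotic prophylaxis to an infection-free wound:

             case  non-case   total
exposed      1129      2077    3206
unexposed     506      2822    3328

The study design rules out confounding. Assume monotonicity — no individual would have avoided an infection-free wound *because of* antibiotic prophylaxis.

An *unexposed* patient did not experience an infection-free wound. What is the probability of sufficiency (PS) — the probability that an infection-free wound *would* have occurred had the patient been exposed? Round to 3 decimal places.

p₁ = P(outcome | exposed) = 1129/3206 = 0.35215
p₀ = P(outcome | unexposed) = 506/3328 = 0.15204
Under exogeneity and monotonicity, PS = (p₁ − p₀) / (1 − p₀).
PS = (0.35215 − 0.15204) / (1 − 0.15204) = 0.20011 / 0.84796 ≈ 0.2360

PS ≈ 0.236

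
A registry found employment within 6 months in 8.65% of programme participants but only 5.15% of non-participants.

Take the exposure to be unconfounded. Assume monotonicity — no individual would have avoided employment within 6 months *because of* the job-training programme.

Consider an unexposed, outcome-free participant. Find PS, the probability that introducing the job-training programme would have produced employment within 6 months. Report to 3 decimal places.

PS ≈ 0.037

p₁ = 0.0865, p₀ = 0.0515.
Under exogeneity and monotonicity, PS = (p₁ − p₀) / (1 − p₀).
PS = (0.0865 − 0.0515) / (1 − 0.0515) = 0.035 / 0.9485 ≈ 0.0369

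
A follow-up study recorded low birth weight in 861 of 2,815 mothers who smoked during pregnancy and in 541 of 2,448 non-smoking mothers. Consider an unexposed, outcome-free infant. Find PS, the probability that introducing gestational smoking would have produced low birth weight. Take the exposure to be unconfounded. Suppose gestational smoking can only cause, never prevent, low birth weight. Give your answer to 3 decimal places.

PS ≈ 0.109

p₁ = P(outcome | exposed) = 861/2815 = 0.30586
p₀ = P(outcome | unexposed) = 541/2448 = 0.221
Under exogeneity and monotonicity, PS = (p₁ − p₀) / (1 − p₀).
PS = (0.30586 − 0.221) / (1 − 0.221) = 0.084865 / 0.779 ≈ 0.1089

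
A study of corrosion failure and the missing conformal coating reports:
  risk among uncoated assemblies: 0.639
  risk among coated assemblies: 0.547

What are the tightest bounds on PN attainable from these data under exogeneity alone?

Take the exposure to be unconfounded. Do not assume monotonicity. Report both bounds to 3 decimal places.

0.144 ≤ PN ≤ 0.709

Let p₁ = 0.639, p₀ = 0.547.
Under exogeneity alone the bounds on PN are max{0,(p₁−p₀)/p₁} ≤ PN ≤ min{1,(1−p₀)/p₁}.
  lower = (p₁ − p₀)/p₁ = 0.092 / 0.639 ≈ 0.1440
  upper = min{1, (1 − p₀)/p₁} = 0.453 / 0.639 ≈ 0.7089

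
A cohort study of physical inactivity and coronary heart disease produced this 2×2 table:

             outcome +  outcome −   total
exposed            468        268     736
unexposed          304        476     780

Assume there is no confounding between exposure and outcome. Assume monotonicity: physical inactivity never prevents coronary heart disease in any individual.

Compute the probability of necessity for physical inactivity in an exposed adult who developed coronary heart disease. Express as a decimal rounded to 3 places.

PN ≈ 0.387

p₁ = P(outcome | exposed) = 468/736 = 0.63587
p₀ = P(outcome | unexposed) = 304/780 = 0.38974
Under exogeneity and monotonicity, PN = (p₁ − p₀) / p₁.
PN = (0.63587 − 0.38974) / 0.63587 = 0.24613 / 0.63587 ≈ 0.3871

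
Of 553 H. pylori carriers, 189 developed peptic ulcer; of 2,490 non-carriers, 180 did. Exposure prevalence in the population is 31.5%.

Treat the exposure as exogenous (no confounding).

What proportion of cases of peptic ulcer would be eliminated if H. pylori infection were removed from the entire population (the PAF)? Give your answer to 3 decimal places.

p₁ = P(outcome | exposed) = 189/553 = 0.34177
p₀ = P(outcome | unexposed) = 180/2490 = 0.072289
Overall risk P(Y=1) = π·p₁ + (1−π)·p₀ = 0.315×0.34177 + 0.685×0.072289 = 0.15718.
Under exogeneity, PAF = [P(Y=1) − p₀] / P(Y=1).
PAF = (0.15718 − 0.072289) / 0.15718 ≈ 0.5401

PAF ≈ 0.540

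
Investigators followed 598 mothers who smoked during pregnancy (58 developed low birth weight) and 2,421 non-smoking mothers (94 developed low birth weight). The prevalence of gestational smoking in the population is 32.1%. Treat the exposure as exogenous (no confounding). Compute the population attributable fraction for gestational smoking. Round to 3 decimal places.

p₁ = P(outcome | exposed) = 58/598 = 0.09699
p₀ = P(outcome | unexposed) = 94/2421 = 0.038827
Overall risk P(Y=1) = π·p₁ + (1−π)·p₀ = 0.321×0.09699 + 0.679×0.038827 = 0.057497.
Under exogeneity, PAF = [P(Y=1) − p₀] / P(Y=1).
PAF = (0.057497 − 0.038827) / 0.057497 ≈ 0.3247

PAF ≈ 0.325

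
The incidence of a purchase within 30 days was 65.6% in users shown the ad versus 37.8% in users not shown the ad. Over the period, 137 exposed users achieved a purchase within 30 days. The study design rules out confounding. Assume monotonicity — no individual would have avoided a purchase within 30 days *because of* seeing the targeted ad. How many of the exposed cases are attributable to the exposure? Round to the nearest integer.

p₁ = 0.656, p₀ = 0.378.
PN = (p₁ − p₀)/p₁ = (0.656 − 0.378) / 0.656 ≈ 0.42378.
Attributable cases ≈ PN × (exposed cases) = 0.42378 × 137 ≈ 58.06.

about 58 cases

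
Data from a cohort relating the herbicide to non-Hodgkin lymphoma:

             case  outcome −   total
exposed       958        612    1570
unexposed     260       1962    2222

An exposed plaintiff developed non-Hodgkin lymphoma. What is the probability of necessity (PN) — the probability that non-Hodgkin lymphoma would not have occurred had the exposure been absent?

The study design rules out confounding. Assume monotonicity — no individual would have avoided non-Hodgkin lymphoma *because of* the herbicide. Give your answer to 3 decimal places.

p₁ = P(outcome | exposed) = 958/1570 = 0.61019
p₀ = P(outcome | unexposed) = 260/2222 = 0.11701
Under exogeneity and monotonicity, PN = (p₁ − p₀) / p₁.
PN = (0.61019 − 0.11701) / 0.61019 = 0.49318 / 0.61019 ≈ 0.8082

PN ≈ 0.808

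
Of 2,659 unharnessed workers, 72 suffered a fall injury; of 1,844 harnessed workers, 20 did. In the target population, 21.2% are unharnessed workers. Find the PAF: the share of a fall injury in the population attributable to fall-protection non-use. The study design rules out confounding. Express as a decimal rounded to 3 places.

PAF ≈ 0.241

p₁ = P(outcome | exposed) = 72/2659 = 0.027078
p₀ = P(outcome | unexposed) = 20/1844 = 0.010846
Overall risk P(Y=1) = π·p₁ + (1−π)·p₀ = 0.212×0.027078 + 0.788×0.010846 = 0.014287.
Under exogeneity, PAF = [P(Y=1) − p₀] / P(Y=1).
PAF = (0.014287 − 0.010846) / 0.014287 ≈ 0.2409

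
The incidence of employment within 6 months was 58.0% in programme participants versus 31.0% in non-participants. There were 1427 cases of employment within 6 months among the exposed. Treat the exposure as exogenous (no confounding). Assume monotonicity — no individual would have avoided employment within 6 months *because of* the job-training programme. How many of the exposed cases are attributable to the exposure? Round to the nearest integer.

about 664 cases

p₁ = 0.58, p₀ = 0.31.
PN = (p₁ − p₀)/p₁ = (0.58 − 0.31) / 0.58 ≈ 0.46552.
Attributable cases ≈ PN × (exposed cases) = 0.46552 × 1427 ≈ 664.29.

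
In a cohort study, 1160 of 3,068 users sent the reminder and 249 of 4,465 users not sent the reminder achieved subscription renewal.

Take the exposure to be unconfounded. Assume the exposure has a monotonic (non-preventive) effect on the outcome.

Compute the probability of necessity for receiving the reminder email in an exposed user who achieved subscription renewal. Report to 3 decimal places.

p₁ = P(outcome | exposed) = 1160/3068 = 0.3781
p₀ = P(outcome | unexposed) = 249/4465 = 0.055767
Under exogeneity and monotonicity, PN = (p₁ − p₀) / p₁.
PN = (0.3781 − 0.055767) / 0.3781 = 0.32233 / 0.3781 ≈ 0.8525

PN ≈ 0.853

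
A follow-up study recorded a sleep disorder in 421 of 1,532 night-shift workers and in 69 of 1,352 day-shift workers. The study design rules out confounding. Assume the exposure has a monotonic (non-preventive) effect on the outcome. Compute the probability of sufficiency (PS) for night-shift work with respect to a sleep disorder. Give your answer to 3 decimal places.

PS ≈ 0.236

p₁ = P(outcome | exposed) = 421/1532 = 0.2748
p₀ = P(outcome | unexposed) = 69/1352 = 0.051036
Under exogeneity and monotonicity, PS = (p₁ − p₀) / (1 − p₀).
PS = (0.2748 − 0.051036) / (1 − 0.051036) = 0.22377 / 0.94896 ≈ 0.2358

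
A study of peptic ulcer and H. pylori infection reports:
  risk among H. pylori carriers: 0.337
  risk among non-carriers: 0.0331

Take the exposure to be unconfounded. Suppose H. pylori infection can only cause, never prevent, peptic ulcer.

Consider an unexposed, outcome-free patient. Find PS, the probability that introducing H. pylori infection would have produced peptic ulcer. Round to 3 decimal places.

Let p₁ = 0.337, p₀ = 0.0331.
Under exogeneity and monotonicity, PS = (p₁ − p₀) / (1 − p₀).
PS = (0.337 − 0.0331) / (1 − 0.0331) = 0.3039 / 0.9669 ≈ 0.3143

PS ≈ 0.314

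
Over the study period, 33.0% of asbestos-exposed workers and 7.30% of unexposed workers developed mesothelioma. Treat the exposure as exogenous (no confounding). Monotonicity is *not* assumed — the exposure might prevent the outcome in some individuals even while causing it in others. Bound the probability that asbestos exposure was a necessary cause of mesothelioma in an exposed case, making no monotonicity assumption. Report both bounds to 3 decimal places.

0.779 ≤ PN ≤ 1.000

p₁ = 0.33, p₀ = 0.073.
Under exogeneity alone the bounds on PN are max{0,(p₁−p₀)/p₁} ≤ PN ≤ min{1,(1−p₀)/p₁}.
  lower = (p₁ − p₀)/p₁ = 0.257 / 0.33 ≈ 0.7788
  upper = min{1, (1 − p₀)/p₁} = 0.927 / 0.33 ≈ 2.8091 → capped at 1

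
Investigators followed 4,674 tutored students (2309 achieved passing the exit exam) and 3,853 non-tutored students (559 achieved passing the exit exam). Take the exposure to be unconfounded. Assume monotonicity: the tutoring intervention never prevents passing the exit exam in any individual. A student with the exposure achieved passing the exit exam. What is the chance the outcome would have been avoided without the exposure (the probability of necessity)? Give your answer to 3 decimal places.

p₁ = P(outcome | exposed) = 2309/4674 = 0.49401
p₀ = P(outcome | unexposed) = 559/3853 = 0.14508
Under exogeneity and monotonicity, PN = (p₁ − p₀) / p₁.
PN = (0.49401 − 0.14508) / 0.49401 = 0.34893 / 0.49401 ≈ 0.7063

PN ≈ 0.706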